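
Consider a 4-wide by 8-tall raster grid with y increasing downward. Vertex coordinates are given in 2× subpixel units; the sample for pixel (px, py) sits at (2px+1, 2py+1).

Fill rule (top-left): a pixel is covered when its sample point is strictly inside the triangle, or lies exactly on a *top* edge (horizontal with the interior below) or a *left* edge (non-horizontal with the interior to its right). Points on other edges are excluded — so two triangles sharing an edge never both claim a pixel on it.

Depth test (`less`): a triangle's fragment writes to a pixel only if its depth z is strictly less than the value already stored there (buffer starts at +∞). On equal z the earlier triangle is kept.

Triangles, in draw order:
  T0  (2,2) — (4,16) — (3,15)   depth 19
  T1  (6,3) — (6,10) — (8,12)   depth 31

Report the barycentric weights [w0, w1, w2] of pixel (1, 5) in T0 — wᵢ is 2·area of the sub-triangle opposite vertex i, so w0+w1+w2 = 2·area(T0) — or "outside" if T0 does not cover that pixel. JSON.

T0:
  2·area = 12
  edge (2, 2)→(4, 16): d=(2,14) right/bottom  bias=-1
  edge (4, 16)→(3, 15): d=(-1,-1) top-left  bias=+0
  edge (3, 15)→(2, 2): d=(-1,-13) top-left  bias=+0
    (1,4)@(3, 9): e=[0,6,6] → .  [on edge]
    (1,5)@(3, 11): e=[4,4,4] → X
    (2,5)@(5, 11): e=[-24,6,30] → .
    (0,6)@(1, 13): e=[36,0,-24] → .  [on edge]
    (1,6)@(3, 13): e=[8,2,2] → X
    (2,6)@(5, 13): e=[-20,4,28] → .
    (1,7)@(3, 15): e=[12,0,0] → X  [on edge]
    (2,7)@(5, 15): e=[-16,2,26] → .
  covered (3 px):
    . . . .
    . . . .
    . . . .
    . . . .
    . . . .
    . X . .
    . X . .
    . X . .
T1:
  2·area = 14  (B↔C swapped to make it positive)
  edge (6, 3)→(8, 12): d=(2,9) right/bottom  bias=-1
  edge (8, 12)→(6, 10): d=(-2,-2) top-left  bias=+0
  edge (6, 10)→(6, 3): d=(0,-7) top-left  bias=+0
    (0,2)@(1, 5): e=[49,0,-35] → .  [on edge]
    (1,3)@(3, 7): e=[35,0,-21] → .  [on edge]
    (2,4)@(5, 9): e=[21,0,-7] → .  [on edge]
    (3,4)@(7, 9): e=[3,4,7] → X
    (3,5)@(7, 11): e=[7,0,7] → X  [on edge]
    (3,6)@(7, 13): e=[11,-4,7] → .
  covered (2 px):
    . . . .
    . . . .
    . . . .
    . . . .
    . . . X
    . . . X
    . . . .
    . . . .

Result: [4,4,4]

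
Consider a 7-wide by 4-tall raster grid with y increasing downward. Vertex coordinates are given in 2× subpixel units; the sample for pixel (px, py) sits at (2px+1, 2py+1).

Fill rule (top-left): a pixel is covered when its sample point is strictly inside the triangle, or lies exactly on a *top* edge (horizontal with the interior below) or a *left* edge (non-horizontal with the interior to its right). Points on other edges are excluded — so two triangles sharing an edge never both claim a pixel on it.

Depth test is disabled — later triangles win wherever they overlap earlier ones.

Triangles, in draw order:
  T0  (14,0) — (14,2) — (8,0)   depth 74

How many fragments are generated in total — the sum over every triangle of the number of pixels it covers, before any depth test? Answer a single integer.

T0:
  2·area = 12
  edge (14, 0)→(14, 2): d=(0,2) right/bottom  bias=-1
  edge (14, 2)→(8, 0): d=(-6,-2) top-left  bias=+0
  edge (8, 0)→(14, 0): d=(6,0) top-left  bias=+0
    (5,0)@(11, 1): e=[6,0,6] → █  [on edge]
    (6,0)@(13, 1): e=[2,4,6] → █
    (5,1)@(11, 3): e=[6,-12,18] → ·
    (6,1)@(13, 3): e=[2,-8,18] → ·
  covered (2 px):
    · · · · · █ █
    · · · · · · ·
    · · · · · · ·
    · · · · · · ·

Result: 2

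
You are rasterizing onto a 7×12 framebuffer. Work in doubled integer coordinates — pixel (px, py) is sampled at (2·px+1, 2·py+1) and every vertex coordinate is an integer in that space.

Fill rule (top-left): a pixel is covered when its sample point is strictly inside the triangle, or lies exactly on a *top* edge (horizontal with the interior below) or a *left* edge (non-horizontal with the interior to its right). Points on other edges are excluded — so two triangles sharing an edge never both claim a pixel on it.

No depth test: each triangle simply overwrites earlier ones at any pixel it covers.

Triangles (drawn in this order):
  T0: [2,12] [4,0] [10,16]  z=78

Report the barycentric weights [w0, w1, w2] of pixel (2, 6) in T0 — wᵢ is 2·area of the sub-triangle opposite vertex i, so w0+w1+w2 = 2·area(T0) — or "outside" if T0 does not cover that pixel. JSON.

T0:
  2·area = 104
  edge (2, 12)→(4, 0): d=(2,-12) top-left  bias=+0
  edge (4, 0)→(10, 16): d=(6,16) right/bottom  bias=-1
  edge (10, 16)→(2, 12): d=(-8,-4) top-left  bias=+0
    (2,1)@(5, 3): e=[18,2,84] → █
    (3,1)@(7, 3): e=[42,-30,92] → ·
    (2,2)@(5, 5): e=[22,14,68] → █
    (3,2)@(7, 5): e=[46,-18,76] → ·
    (1,3)@(3, 7): e=[2,58,44] → █
    (3,3)@(7, 7): e=[50,-6,60] → ·
    (1,4)@(3, 9): e=[6,70,28] → █
    (3,4)@(7, 9): e=[54,6,44] → █
    (4,4)@(9, 9): e=[78,-26,52] → ·
    (1,5)@(3, 11): e=[10,82,12] → █
    (4,5)@(9, 11): e=[82,-14,36] → ·
    (1,6)@(3, 13): e=[14,94,-4] → ·
  covered (13 px):
    · · · · · · ·
    · · █ · · · ·
    · · █ · · · ·
    · █ █ · · · ·
    · █ █ █ · · ·
    · █ █ █ · · ·
    · · █ █ · · ·
    · · · · █ · ·
    · · · · · · ·
    · · · · · · ·
    · · · · · · ·
    · · · · · · ·

Result: [62,4,38]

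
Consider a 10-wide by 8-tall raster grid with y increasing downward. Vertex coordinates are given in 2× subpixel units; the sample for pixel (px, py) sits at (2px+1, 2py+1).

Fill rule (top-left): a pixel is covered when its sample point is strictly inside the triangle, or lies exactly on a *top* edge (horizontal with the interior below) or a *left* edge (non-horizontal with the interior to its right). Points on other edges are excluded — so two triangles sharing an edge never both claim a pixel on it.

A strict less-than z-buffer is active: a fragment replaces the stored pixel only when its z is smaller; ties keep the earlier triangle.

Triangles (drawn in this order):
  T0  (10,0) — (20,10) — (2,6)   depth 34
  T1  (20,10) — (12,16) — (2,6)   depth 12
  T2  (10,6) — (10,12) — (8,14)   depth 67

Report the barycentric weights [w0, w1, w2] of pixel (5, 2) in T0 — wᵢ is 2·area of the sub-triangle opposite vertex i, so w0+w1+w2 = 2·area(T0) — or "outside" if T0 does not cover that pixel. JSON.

T0:
  2·area = 140
  edge (10, 0)→(20, 10): d=(10,10) right/bottom  bias=-1
  edge (20, 10)→(2, 6): d=(-18,-4) top-left  bias=+0
  edge (2, 6)→(10, 0): d=(8,-6) top-left  bias=+0
    (4,0)@(9, 1): e=[20,118,2] → █
    (5,0)@(11, 1): e=[0,126,14] → ·  [on edge]
    (3,1)@(7, 3): e=[60,74,6] → █
    (5,1)@(11, 3): e=[20,90,30] → █
    (6,1)@(13, 3): e=[0,98,42] → ·  [on edge]
    (2,2)@(5, 5): e=[100,30,10] → █
    (6,2)@(13, 5): e=[20,62,58] → █
    (7,2)@(15, 5): e=[0,70,70] → ·  [on edge]
    (2,3)@(5, 7): e=[120,-6,26] → ·
    (3,3)@(7, 7): e=[100,2,38] → █
    (7,3)@(15, 7): e=[20,34,86] → █
    (8,3)@(17, 7): e=[0,42,98] → ·  [on edge]
    (9,4)@(19, 9): e=[0,14,126] → ·  [on edge]
  covered (15 px):
    · · · · █ · · · · ·
    · · · █ █ █ · · · ·
    · · █ █ █ █ █ · · ·
    · · · █ █ █ █ █ · ·
    · · · · · · · · █ ·
    · · · · · · · · · ·
    · · · · · · · · · ·
    · · · · · · · · · ·
T1:
  2·area = 140
  edge (20, 10)→(12, 16): d=(-8,6) right/bottom  bias=-1
  edge (12, 16)→(2, 6): d=(-10,-10) top-left  bias=+0
  edge (2, 6)→(20, 10): d=(18,4) right/bottom  bias=-1
    (0,2)@(1, 5): e=[154,0,-14] → ·  [on edge]
    (1,3)@(3, 7): e=[126,0,14] → █  [on edge]
    (2,3)@(5, 7): e=[114,20,6] → █
    (3,3)@(7, 7): e=[102,40,-2] → ·
    (1,4)@(3, 9): e=[110,-20,50] → ·
    (2,4)@(5, 9): e=[98,0,42] → █  [on edge]
    (3,4)@(7, 9): e=[86,20,34] → █
    (4,4)@(9, 9): e=[74,40,26] → █
    (5,4)@(11, 9): e=[62,60,18] → █
    (6,4)@(13, 9): e=[50,80,10] → █
    (7,4)@(15, 9): e=[38,100,2] → █
    (8,4)@(17, 9): e=[26,120,-6] → ·
    (3,5)@(7, 11): e=[70,0,70] → █  [on edge]
    (4,6)@(9, 13): e=[42,0,98] → █  [on edge]
    (5,7)@(11, 15): e=[14,0,126] → █  [on edge]
  covered (20 px):
    · · · · · · · · · ·
    · · · · · · · · · ·
    · · · · · · · · · ·
    · █ █ · · · · · · ·
    · · █ █ █ █ █ █ · ·
    · · · █ █ █ █ █ █ ·
    · · · · █ █ █ █ · ·
    · · · · · █ █ · · ·
T2:
  2·area = 12
  edge (10, 6)→(10, 12): d=(0,6) right/bottom  bias=-1
  edge (10, 12)→(8, 14): d=(-2,2) right/bottom  bias=-1
  edge (8, 14)→(10, 6): d=(2,-8) top-left  bias=+0
    (9,1)@(19, 3): e=[-54,0,66] → ·  [on edge]
    (8,2)@(17, 5): e=[-42,0,54] → ·  [on edge]
    (7,3)@(15, 7): e=[-30,0,42] → ·  [on edge]
    (6,4)@(13, 9): e=[-18,0,30] → ·  [on edge]
    (4,5)@(9, 11): e=[6,4,2] → █
    (5,5)@(11, 11): e=[-6,0,18] → ·  [on edge]
    (4,6)@(9, 13): e=[6,0,6] → ·  [on edge]
    (3,7)@(7, 15): e=[18,0,-6] → ·  [on edge]
  covered (1 px):
    · · · · · · · · · ·
    · · · · · · · · · ·
    · · · · · · · · · ·
    · · · · · · · · · ·
    · · · · · · · · · ·
    · · · · █ · · · · ·
    · · · · · · · · · ·
    · · · · · · · · · ·

Final: [54,46,40]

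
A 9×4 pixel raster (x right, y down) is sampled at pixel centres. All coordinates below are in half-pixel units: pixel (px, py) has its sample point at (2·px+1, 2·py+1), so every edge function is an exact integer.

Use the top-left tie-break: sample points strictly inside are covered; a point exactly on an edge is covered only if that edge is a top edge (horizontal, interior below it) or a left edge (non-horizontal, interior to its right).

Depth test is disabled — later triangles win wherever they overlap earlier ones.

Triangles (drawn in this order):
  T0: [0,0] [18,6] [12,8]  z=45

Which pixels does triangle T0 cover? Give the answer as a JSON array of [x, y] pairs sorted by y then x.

T0:
  2·area = 72
  edge (0, 0)→(18, 6): d=(18,6) right/bottom  bias=-1
  edge (18, 6)→(12, 8): d=(-6,2) right/bottom  bias=-1
  edge (12, 8)→(0, 0): d=(-12,-8) top-left  bias=+0
    (1,0)@(3, 1): e=[0,60,12] → .  [on edge]
    (2,1)@(5, 3): e=[24,44,4] → X
    (3,1)@(7, 3): e=[12,40,20] → X
    (4,1)@(9, 3): e=[0,36,36] → .  [on edge]
    (2,2)@(5, 5): e=[60,32,-20] → .
    (3,2)@(7, 5): e=[48,28,-4] → .
    (4,2)@(9, 5): e=[36,24,12] → X
    (5,2)@(11, 5): e=[24,20,28] → X
    (6,2)@(13, 5): e=[12,16,44] → X
    (7,2)@(15, 5): e=[0,12,60] → .  [on edge]
    (4,3)@(9, 7): e=[72,12,-12] → .
    (5,3)@(11, 7): e=[60,8,4] → X
    (7,3)@(15, 7): e=[36,0,36] → .  [on edge]
  covered (7 px):
    . . . . . . . . .
    . . X X . . . . .
    . . . . X X X . .
    . . . . . X X . .

Final: [[2,1],[3,1],[4,2],[5,2],[6,2],[5,3],[6,3]]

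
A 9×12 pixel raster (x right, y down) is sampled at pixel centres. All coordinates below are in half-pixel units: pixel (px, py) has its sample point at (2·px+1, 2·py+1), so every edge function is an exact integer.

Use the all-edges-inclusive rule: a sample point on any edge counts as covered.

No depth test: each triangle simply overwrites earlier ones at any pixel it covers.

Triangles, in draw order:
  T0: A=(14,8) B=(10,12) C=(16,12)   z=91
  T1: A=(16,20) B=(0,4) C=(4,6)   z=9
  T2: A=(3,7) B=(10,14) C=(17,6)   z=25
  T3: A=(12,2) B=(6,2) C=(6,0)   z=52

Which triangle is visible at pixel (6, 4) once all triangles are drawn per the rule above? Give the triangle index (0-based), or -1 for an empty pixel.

T0:
  2·area = 24  (B↔C swapped to make it positive)
  edge (14, 8)→(16, 12): d=(2,4) inclusive
  edge (16, 12)→(10, 12): d=(-6,0) inclusive
  edge (10, 12)→(14, 8): d=(4,-4) inclusive
    (8,2)@(17, 5): e=[-18,42,0] → ·  [on edge]
    (7,3)@(15, 7): e=[-6,30,0] → ·  [on edge]
    (6,4)@(13, 9): e=[6,18,0] → #  [on edge]
    (7,4)@(15, 9): e=[-2,18,8] → ·
    (5,5)@(11, 11): e=[18,6,0] → #  [on edge]
    (7,5)@(15, 11): e=[2,6,16] → #
    (8,5)@(17, 11): e=[-6,6,24] → ·
    (4,6)@(9, 13): e=[30,-6,0] → ·  [on edge]
    (5,6)@(11, 13): e=[22,-6,8] → ·
    (6,6)@(13, 13): e=[14,-6,16] → ·
    (7,6)@(15, 13): e=[6,-6,24] → ·
    (3,7)@(7, 15): e=[42,-18,0] → ·  [on edge]
    (2,8)@(5, 17): e=[54,-30,0] → ·  [on edge]
    (1,9)@(3, 19): e=[66,-42,0] → ·  [on edge]
    (0,10)@(1, 21): e=[78,-54,0] → ·  [on edge]
  covered (4 px):
    · · · · · · · · ·
    · · · · · · · · ·
    · · · · · · · · ·
    · · · · · · · · ·
    · · · · · · # · ·
    · · · · · # # # ·
    · · · · · · · · ·
    · · · · · · · · ·
    · · · · · · · · ·
    · · · · · · · · ·
    · · · · · · · · ·
    · · · · · · · · ·
T1:
  2·area = 32
  edge (16, 20)→(0, 4): d=(-16,-16) inclusive
  edge (0, 4)→(4, 6): d=(4,2) inclusive
  edge (4, 6)→(16, 20): d=(12,14) inclusive
    (0,2)@(1, 5): e=[0,2,30] → #  [on edge]
    (1,2)@(3, 5): e=[32,-2,2] → ·
    (0,3)@(1, 7): e=[-32,10,54] → ·
    (1,3)@(3, 7): e=[0,6,26] → #  [on edge]
    (2,3)@(5, 7): e=[32,2,-2] → ·
    (1,4)@(3, 9): e=[-32,14,50] → ·
    (2,4)@(5, 9): e=[0,10,22] → #  [on edge]
    (3,4)@(7, 9): e=[32,6,-6] → ·
    (2,5)@(5, 11): e=[-32,18,46] → ·
    (3,5)@(7, 11): e=[0,14,18] → #  [on edge]
    (4,5)@(9, 11): e=[32,10,-10] → ·
    (3,6)@(7, 13): e=[-32,22,42] → ·
    (4,6)@(9, 13): e=[0,18,14] → #  [on edge]
    (5,7)@(11, 15): e=[0,22,10] → #  [on edge]
    (6,8)@(13, 17): e=[0,26,6] → #  [on edge]
    (7,9)@(15, 19): e=[0,30,2] → #  [on edge]
    (8,10)@(17, 21): e=[0,34,-2] → ·  [on edge]
  covered (8 px):
    · · · · · · · · ·
    · · · · · · · · ·
    # · · · · · · · ·
    · # · · · · · · ·
    · · # · · · · · ·
    · · · # · · · · ·
    · · · · # · · · ·
    · · · · · # · · ·
    · · · · · · # · ·
    · · · · · · · # ·
    · · · · · · · · ·
    · · · · · · · · ·
T2:
  2·area = 105  (B↔C swapped to make it positive)
  edge (3, 7)→(17, 6): d=(14,-1) inclusive
  edge (17, 6)→(10, 14): d=(-7,8) inclusive
  edge (10, 14)→(3, 7): d=(-7,-7) inclusive
    (0,2)@(1, 5): e=[-30,135,0] → ·  [on edge]
    (1,3)@(3, 7): e=[0,105,0] → #  [on edge]
    (2,3)@(5, 7): e=[2,89,14] → #
    (3,3)@(7, 7): e=[4,73,28] → #
    (4,3)@(9, 7): e=[6,57,42] → #
    (5,3)@(11, 7): e=[8,41,56] → #
    (6,3)@(13, 7): e=[10,25,70] → #
    (7,3)@(15, 7): e=[12,9,84] → #
    (8,3)@(17, 7): e=[14,-7,98] → ·
    (1,4)@(3, 9): e=[28,91,-14] → ·
    (2,4)@(5, 9): e=[30,75,0] → #  [on edge]
    (7,4)@(15, 9): e=[40,-5,70] → ·
    (3,5)@(7, 11): e=[60,45,0] → #  [on edge]
    (4,6)@(9, 13): e=[90,15,0] → #  [on edge]
    (5,7)@(11, 15): e=[120,-15,0] → ·  [on edge]
    (6,8)@(13, 17): e=[150,-45,0] → ·  [on edge]
    (7,9)@(15, 19): e=[180,-75,0] → ·  [on edge]
    (8,10)@(17, 21): e=[210,-105,0] → ·  [on edge]
  covered (16 px):
    · · · · · · · · ·
    · · · · · · · · ·
    · · · · · · · · ·
    · # # # # # # # ·
    · · # # # # # · ·
    · · · # # # · · ·
    · · · · # · · · ·
    · · · · · · · · ·
    · · · · · · · · ·
    · · · · · · · · ·
    · · · · · · · · ·
    · · · · · · · · ·
T3:
  2·area = 12
  edge (12, 2)→(6, 2): d=(-6,0) inclusive
  edge (6, 2)→(6, 0): d=(0,-2) inclusive
  edge (6, 0)→(12, 2): d=(6,2) inclusive
    (3,0)@(7, 1): e=[6,2,4] → #
    (4,0)@(9, 1): e=[6,6,0] → #  [on edge]
    (5,0)@(11, 1): e=[6,10,-4] → ·
    (3,1)@(7, 3): e=[-6,2,16] → ·
    (4,1)@(9, 3): e=[-6,6,12] → ·
    (7,1)@(15, 3): e=[-6,18,0] → ·  [on edge]
  covered (2 px):
    · · · # # · · · ·
    · · · · · · · · ·
    · · · · · · · · ·
    · · · · · · · · ·
    · · · · · · · · ·
    · · · · · · · · ·
    · · · · · · · · ·
    · · · · · · · · ·
    · · · · · · · · ·
    · · · · · · · · ·
    · · · · · · · · ·
    · · · · · · · · ·

Z-buffer (winner per pixel, '.' = empty):
  . . . 3 3 . . . .
  . . . . . . . . .
  1 . . . . . . . .
  . 2 2 2 2 2 2 2 .
  . . 2 2 2 2 2 . .
  . . . 2 2 2 0 0 .
  . . . . 2 . . . .
  . . . . . 1 . . .
  . . . . . . 1 . .
  . . . . . . . 1 .
  . . . . . . . . .
  . . . . . . . . .

Final: 2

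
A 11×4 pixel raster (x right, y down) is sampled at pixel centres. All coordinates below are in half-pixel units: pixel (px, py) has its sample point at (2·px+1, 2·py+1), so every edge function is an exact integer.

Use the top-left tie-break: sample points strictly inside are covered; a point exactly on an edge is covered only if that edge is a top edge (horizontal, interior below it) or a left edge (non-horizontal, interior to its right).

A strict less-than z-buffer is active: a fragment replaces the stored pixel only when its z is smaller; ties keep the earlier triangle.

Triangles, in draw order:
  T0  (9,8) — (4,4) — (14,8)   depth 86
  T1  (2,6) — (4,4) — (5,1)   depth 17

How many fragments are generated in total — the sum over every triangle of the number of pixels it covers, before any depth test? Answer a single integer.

T0:
  2·area = 20
  edge (9, 8)→(4, 4): d=(-5,-4) top-left  bias=+0
  edge (4, 4)→(14, 8): d=(10,4) right/bottom  bias=-1
  edge (14, 8)→(9, 8): d=(-5,0) right/bottom  bias=-1
    (4,3)@(9, 7): e=[5,10,5] → X
    (5,3)@(11, 7): e=[13,2,5] → X
    (6,3)@(13, 7): e=[21,-6,5] → .
  covered (2 px):
    . . . . . . . . . . .
    . . . . . . . . . . .
    . . . . . . . . . . .
    . . . . X X . . . . .
T1:
  2·area = 4  (B↔C swapped to make it positive)
  edge (2, 6)→(5, 1): d=(3,-5) top-left  bias=+0
  edge (5, 1)→(4, 4): d=(-1,3) right/bottom  bias=-1
  edge (4, 4)→(2, 6): d=(-2,2) right/bottom  bias=-1
    (2,0)@(5, 1): e=[0,0,4] → .  [on edge]
    (3,0)@(7, 1): e=[10,-6,0] → .  [on edge]
    (2,1)@(5, 3): e=[6,-2,0] → .  [on edge]
    (1,2)@(3, 5): e=[2,2,0] → .  [on edge]
    (0,3)@(1, 7): e=[-2,6,0] → .  [on edge]
    (1,3)@(3, 7): e=[8,0,-4] → .  [on edge]
  covered (0 px):
    . . . . . . . . . . .
    . . . . . . . . . . .
    . . . . . . . . . . .
    . . . . . . . . . . .

Final: 2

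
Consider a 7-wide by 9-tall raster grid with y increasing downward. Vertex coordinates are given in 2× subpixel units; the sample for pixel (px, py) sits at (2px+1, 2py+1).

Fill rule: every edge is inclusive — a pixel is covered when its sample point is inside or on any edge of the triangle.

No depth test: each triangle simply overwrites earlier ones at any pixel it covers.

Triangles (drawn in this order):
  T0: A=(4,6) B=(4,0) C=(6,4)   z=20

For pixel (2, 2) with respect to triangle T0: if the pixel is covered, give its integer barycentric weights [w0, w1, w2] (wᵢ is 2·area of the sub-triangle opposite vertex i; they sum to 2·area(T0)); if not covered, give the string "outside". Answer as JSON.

T0:
  2·area = 12
  edge (4, 6)→(4, 0): d=(0,-6) inclusive
  edge (4, 0)→(6, 4): d=(2,4) inclusive
  edge (6, 4)→(4, 6): d=(-2,2) inclusive
    (4,0)@(9, 1): e=[30,-18,0] → .  [on edge]
    (2,1)@(5, 3): e=[6,2,4] → X
    (3,1)@(7, 3): e=[18,-6,0] → .  [on edge]
    (2,2)@(5, 5): e=[6,6,0] → X  [on edge]
    (3,2)@(7, 5): e=[18,-2,-4] → .
    (1,3)@(3, 7): e=[-6,18,0] → .  [on edge]
    (2,3)@(5, 7): e=[6,10,-4] → .
    (0,4)@(1, 9): e=[-18,30,0] → .  [on edge]
  covered (2 px):
    . . . . . . .
    . . X . . . .
    . . X . . . .
    . . . . . . .
    . . . . . . .
    . . . . . . .
    . . . . . . .
    . . . . . . .
    . . . . . . .

Final: [6,0,6]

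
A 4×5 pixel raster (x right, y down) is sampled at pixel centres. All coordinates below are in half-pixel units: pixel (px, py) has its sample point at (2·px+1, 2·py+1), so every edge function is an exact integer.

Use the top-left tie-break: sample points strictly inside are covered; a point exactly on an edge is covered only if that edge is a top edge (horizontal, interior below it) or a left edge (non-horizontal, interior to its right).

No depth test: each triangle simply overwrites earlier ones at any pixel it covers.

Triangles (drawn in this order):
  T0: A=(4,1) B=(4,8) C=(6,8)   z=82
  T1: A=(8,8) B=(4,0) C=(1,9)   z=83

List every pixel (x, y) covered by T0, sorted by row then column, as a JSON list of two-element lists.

T0:
  2·area = 14  (B↔C swapped to make it positive)
  edge (4, 1)→(6, 8): d=(2,7) right/bottom  bias=-1
  edge (6, 8)→(4, 8): d=(-2,0) right/bottom  bias=-1
  edge (4, 8)→(4, 1): d=(0,-7) top-left  bias=+0
    (2,2)@(5, 5): e=[1,6,7] → █
    (3,2)@(7, 5): e=[-13,6,21] → ·
    (2,3)@(5, 7): e=[5,2,7] → █
    (3,3)@(7, 7): e=[-9,2,21] → ·
    (2,4)@(5, 9): e=[9,-2,7] → ·
  covered (2 px):
    · · · ·
    · · · ·
    · · █ ·
    · · █ ·
    · · · ·
T1:
  2·area = 60  (B↔C swapped to make it positive)
  edge (8, 8)→(1, 9): d=(-7,1) right/bottom  bias=-1
  edge (1, 9)→(4, 0): d=(3,-9) top-left  bias=+0
  edge (4, 0)→(8, 8): d=(4,8) right/bottom  bias=-1
    (1,1)@(3, 3): e=[40,0,20] → █  [on edge]
    (2,1)@(5, 3): e=[38,18,4] → █
    (3,1)@(7, 3): e=[36,36,-12] → ·
    (1,2)@(3, 5): e=[26,6,28] → █
    (3,2)@(7, 5): e=[22,42,-4] → ·
    (1,3)@(3, 7): e=[12,12,36] → █
    (3,3)@(7, 7): e=[8,48,4] → █
    (0,4)@(1, 9): e=[0,0,60] → ·  [on edge]
    (1,4)@(3, 9): e=[-2,18,44] → ·
    (2,4)@(5, 9): e=[-4,36,28] → ·
    (3,4)@(7, 9): e=[-6,54,12] → ·
  covered (7 px):
    · · · ·
    · █ █ ·
    · █ █ ·
    · █ █ █
    · · · ·

Result: [[2,2],[2,3]]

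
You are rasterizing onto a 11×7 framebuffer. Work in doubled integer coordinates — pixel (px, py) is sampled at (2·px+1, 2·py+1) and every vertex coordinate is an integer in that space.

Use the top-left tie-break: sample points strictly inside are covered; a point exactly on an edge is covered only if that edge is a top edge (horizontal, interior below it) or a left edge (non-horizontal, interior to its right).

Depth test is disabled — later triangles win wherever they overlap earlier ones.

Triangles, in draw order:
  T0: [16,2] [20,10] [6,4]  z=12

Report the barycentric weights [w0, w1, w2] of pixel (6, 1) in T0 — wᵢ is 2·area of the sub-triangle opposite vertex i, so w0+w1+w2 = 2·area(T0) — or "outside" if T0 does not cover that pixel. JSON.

T0:
  2·area = 88
  edge (16, 2)→(20, 10): d=(4,8) right/bottom  bias=-1
  edge (20, 10)→(6, 4): d=(-14,-6) top-left  bias=+0
  edge (6, 4)→(16, 2): d=(10,-2) top-left  bias=+0
    (10,0)@(21, 1): e=[-44,132,0] → ·  [on edge]
    (5,1)@(11, 3): e=[44,44,0] → #  [on edge]
    (6,1)@(13, 3): e=[28,56,4] → #
    (7,1)@(15, 3): e=[12,68,8] → #
    (8,1)@(17, 3): e=[-4,80,12] → ·
    (0,2)@(1, 5): e=[132,-44,0] → ·  [on edge]
    (4,2)@(9, 5): e=[68,4,16] → #
    (8,2)@(17, 5): e=[4,52,32] → #
    (9,2)@(19, 5): e=[-12,64,36] → ·
    (4,3)@(9, 7): e=[76,-24,36] → ·
    (5,3)@(11, 7): e=[60,-12,40] → ·
    (6,3)@(13, 7): e=[44,0,44] → #  [on edge]
  covered (12 px):
    · · · · · · · · · · ·
    · · · · · # # # · · ·
    · · · · # # # # # · ·
    · · · · · · # # # · ·
    · · · · · · · · · # ·
    · · · · · · · · · · ·
    · · · · · · · · · · ·

Final: [56,4,28]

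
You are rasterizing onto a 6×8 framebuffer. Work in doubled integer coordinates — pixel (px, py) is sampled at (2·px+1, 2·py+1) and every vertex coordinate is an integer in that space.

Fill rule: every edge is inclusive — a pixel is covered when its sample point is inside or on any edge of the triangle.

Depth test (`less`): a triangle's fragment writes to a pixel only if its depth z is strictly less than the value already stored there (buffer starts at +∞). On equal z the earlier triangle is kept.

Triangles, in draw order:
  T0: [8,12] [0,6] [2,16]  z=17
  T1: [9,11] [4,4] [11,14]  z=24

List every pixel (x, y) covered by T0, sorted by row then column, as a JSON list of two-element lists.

T0:
  2·area = 68  (B↔C swapped to make it positive)
  edge (8, 12)→(2, 16): d=(-6,4) inclusive
  edge (2, 16)→(0, 6): d=(-2,-10) inclusive
  edge (0, 6)→(8, 12): d=(8,6) inclusive
    (0,3)@(1, 7): e=[58,8,2] → X
    (1,3)@(3, 7): e=[50,28,-10] → .
    (0,4)@(1, 9): e=[46,4,18] → X
    (1,4)@(3, 9): e=[38,24,6] → X
    (2,4)@(5, 9): e=[30,44,-6] → .
    (0,5)@(1, 11): e=[34,0,34] → X  [on edge]
    (2,5)@(5, 11): e=[18,40,10] → X
    (3,5)@(7, 11): e=[10,60,-2] → .
    (0,6)@(1, 13): e=[22,-4,50] → .
    (1,6)@(3, 13): e=[14,16,38] → X
    (3,6)@(7, 13): e=[-2,56,14] → .
    (1,7)@(3, 15): e=[2,12,54] → X
  covered (9 px):
    . . . . . .
    . . . . . .
    . . . . . .
    X . . . . .
    X X . . . .
    X X X . . .
    . X X . . .
    . X . . . .
T1:
  2·area = 1  (B↔C swapped to make it positive)
  edge (9, 11)→(11, 14): d=(2,3) inclusive
  edge (11, 14)→(4, 4): d=(-7,-10) inclusive
  edge (4, 4)→(9, 11): d=(5,7) inclusive
    (2,2)@(5, 5): e=[0,3,-2] → .  [on edge]
    (4,5)@(9, 11): e=[0,1,0] → X  [on edge]
    (5,5)@(11, 11): e=[-6,21,-14] → .
    (4,6)@(9, 13): e=[4,-13,10] → .
  covered (1 px):
    . . . . . .
    . . . . . .
    . . . . . .
    . . . . . .
    . . . . . .
    . . . . X .
    . . . . . .
    . . . . . .

Answer: [[0,3],[0,4],[1,4],[0,5],[1,5],[2,5],[1,6],[2,6],[1,7]]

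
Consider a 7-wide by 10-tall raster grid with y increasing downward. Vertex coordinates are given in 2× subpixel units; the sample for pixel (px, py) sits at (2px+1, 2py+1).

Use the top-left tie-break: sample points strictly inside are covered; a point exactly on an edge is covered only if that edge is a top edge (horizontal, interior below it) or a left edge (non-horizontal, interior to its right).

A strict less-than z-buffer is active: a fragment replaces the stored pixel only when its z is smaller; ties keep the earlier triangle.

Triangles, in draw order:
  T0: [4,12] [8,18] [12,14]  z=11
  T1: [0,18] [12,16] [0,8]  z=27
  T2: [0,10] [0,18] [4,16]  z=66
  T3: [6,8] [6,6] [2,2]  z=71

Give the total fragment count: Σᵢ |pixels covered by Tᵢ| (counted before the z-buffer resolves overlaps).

T0:
  2·area = 40  (B↔C swapped to make it positive)
  edge (4, 12)→(12, 14): d=(8,2) right/bottom  bias=-1
  edge (12, 14)→(8, 18): d=(-4,4) right/bottom  bias=-1
  edge (8, 18)→(4, 12): d=(-4,-6) top-left  bias=+0
    (2,6)@(5, 13): e=[6,32,2] → X
    (3,6)@(7, 13): e=[2,24,14] → X
    (4,6)@(9, 13): e=[-2,16,26] → .
    (6,6)@(13, 13): e=[-10,0,50] → .  [on edge]
    (2,7)@(5, 15): e=[22,24,-6] → .
    (3,7)@(7, 15): e=[18,16,6] → X
    (4,7)@(9, 15): e=[14,8,18] → X
    (5,7)@(11, 15): e=[10,0,30] → .  [on edge]
    (3,8)@(7, 17): e=[34,8,-2] → .
    (4,8)@(9, 17): e=[30,0,10] → .  [on edge]
    (3,9)@(7, 19): e=[50,0,-10] → .  [on edge]
  covered (4 px):
    . . . . . . .
    . . . . . . .
    . . . . . . .
    . . . . . . .
    . . . . . . .
    . . . . . . .
    . . X X . . .
    . . . X X . .
    . . . . . . .
    . . . . . . .
T1:
  2·area = 120  (B↔C swapped to make it positive)
  edge (0, 18)→(0, 8): d=(0,-10) top-left  bias=+0
  edge (0, 8)→(12, 16): d=(12,8) right/bottom  bias=-1
  edge (12, 16)→(0, 18): d=(-12,2) right/bottom  bias=-1
    (0,4)@(1, 9): e=[10,4,106] → X
    (1,4)@(3, 9): e=[30,-12,102] → .
    (0,5)@(1, 11): e=[10,28,82] → X
    (1,5)@(3, 11): e=[30,12,78] → X
    (2,5)@(5, 11): e=[50,-4,74] → .
    (0,6)@(1, 13): e=[10,52,58] → X
    (2,6)@(5, 13): e=[50,20,50] → X
    (3,6)@(7, 13): e=[70,4,46] → X
    (4,6)@(9, 13): e=[90,-12,42] → .
    (0,7)@(1, 15): e=[10,76,34] → X
    (4,7)@(9, 15): e=[90,12,18] → X
    (5,7)@(11, 15): e=[110,-4,14] → .
  covered (15 px):
    . . . . . . .
    . . . . . . .
    . . . . . . .
    . . . . . . .
    X . . . . . .
    X X . . . . .
    X X X X . . .
    X X X X X . .
    X X X . . . .
    . . . . . . .
T2:
  2·area = 32  (B↔C swapped to make it positive)
  edge (0, 10)→(4, 16): d=(4,6) right/bottom  bias=-1
  edge (4, 16)→(0, 18): d=(-4,2) right/bottom  bias=-1
  edge (0, 18)→(0, 10): d=(0,-8) top-left  bias=+0
    (0,6)@(1, 13): e=[6,18,8] → X
    (1,6)@(3, 13): e=[-6,14,24] → .
    (0,7)@(1, 15): e=[14,10,8] → X
    (1,7)@(3, 15): e=[2,6,24] → X
    (2,7)@(5, 15): e=[-10,2,40] → .
    (0,8)@(1, 17): e=[22,2,8] → X
    (1,8)@(3, 17): e=[10,-2,24] → .
    (0,9)@(1, 19): e=[30,-6,8] → .
  covered (4 px):
    . . . . . . .
    . . . . . . .
    . . . . . . .
    . . . . . . .
    . . . . . . .
    . . . . . . .
    X . . . . . .
    X X . . . . .
    X . . . . . .
    . . . . . . .
T3:
  2·area = 8  (B↔C swapped to make it positive)
  edge (6, 8)→(2, 2): d=(-4,-6) top-left  bias=+0
  edge (2, 2)→(6, 6): d=(4,4) right/bottom  bias=-1
  edge (6, 6)→(6, 8): d=(0,2) right/bottom  bias=-1
    (0,0)@(1, 1): e=[-2,0,10] → .  [on edge]
    (1,1)@(3, 3): e=[2,0,6] → .  [on edge]
    (2,2)@(5, 5): e=[6,0,2] → .  [on edge]
    (3,3)@(7, 7): e=[10,0,-2] → .  [on edge]
    (4,4)@(9, 9): e=[14,0,-6] → .  [on edge]
    (5,5)@(11, 11): e=[18,0,-10] → .  [on edge]
    (6,6)@(13, 13): e=[22,0,-14] → .  [on edge]
  covered (0 px):
    . . . . . . .
    . . . . . . .
    . . . . . . .
    . . . . . . .
    . . . . . . .
    . . . . . . .
    . . . . . . .
    . . . . . . .
    . . . . . . .
    . . . . . . .

Final: 23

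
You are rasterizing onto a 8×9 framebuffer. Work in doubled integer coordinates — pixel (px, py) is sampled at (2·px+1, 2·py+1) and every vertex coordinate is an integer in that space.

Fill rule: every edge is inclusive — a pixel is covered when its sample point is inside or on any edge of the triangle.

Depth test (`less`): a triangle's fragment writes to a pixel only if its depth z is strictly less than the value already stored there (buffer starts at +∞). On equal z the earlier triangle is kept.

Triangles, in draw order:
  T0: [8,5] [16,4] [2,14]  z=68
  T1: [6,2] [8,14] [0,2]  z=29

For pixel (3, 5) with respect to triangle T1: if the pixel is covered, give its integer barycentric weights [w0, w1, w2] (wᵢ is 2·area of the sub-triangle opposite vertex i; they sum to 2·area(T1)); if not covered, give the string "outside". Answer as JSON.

T0:
  2·area = 66
  edge (8, 5)→(16, 4): d=(8,-1) inclusive
  edge (16, 4)→(2, 14): d=(-14,10) inclusive
  edge (2, 14)→(8, 5): d=(6,-9) inclusive
    (4,2)@(9, 5): e=[1,56,9] → X
    (5,2)@(11, 5): e=[3,36,27] → X
    (6,2)@(13, 5): e=[5,16,45] → X
    (7,2)@(15, 5): e=[7,-4,63] → .
    (3,3)@(7, 7): e=[15,48,3] → X
    (6,3)@(13, 7): e=[21,-12,57] → .
    (3,4)@(7, 9): e=[31,20,15] → X
    (4,4)@(9, 9): e=[33,0,33] → X  [on edge]
    (5,4)@(11, 9): e=[35,-20,51] → .
    (2,5)@(5, 11): e=[45,12,9] → X
    (3,5)@(7, 11): e=[47,-8,27] → .
    (4,5)@(9, 11): e=[49,-28,45] → .
  covered (10 px):
    . . . . . . . .
    . . . . . . . .
    . . . . X X X .
    . . . X X X . .
    . . . X X . . .
    . . X . . . . .
    . X . . . . . .
    . . . . . . . .
    . . . . . . . .
T1:
  2·area = 72
  edge (6, 2)→(8, 14): d=(2,12) inclusive
  edge (8, 14)→(0, 2): d=(-8,-12) inclusive
  edge (0, 2)→(6, 2): d=(6,0) inclusive
    (0,1)@(1, 3): e=[62,4,6] → X
    (1,1)@(3, 3): e=[38,28,6] → X
    (2,1)@(5, 3): e=[14,52,6] → X
    (3,1)@(7, 3): e=[-10,76,6] → .
    (0,2)@(1, 5): e=[66,-12,18] → .
    (1,2)@(3, 5): e=[42,12,18] → X
    (3,2)@(7, 5): e=[-6,60,18] → .
    (1,3)@(3, 7): e=[46,-4,30] → .
    (2,3)@(5, 7): e=[22,20,30] → X
    (3,3)@(7, 7): e=[-2,44,30] → .
    (2,4)@(5, 9): e=[26,4,42] → X
    (3,4)@(7, 9): e=[2,28,42] → X
  covered (9 px):
    . . . . . . . .
    X X X . . . . .
    . X X . . . . .
    . . X . . . . .
    . . X X . . . .
    . . . X . . . .
    . . . . . . . .
    . . . . . . . .
    . . . . . . . .

Result: [12,54,6]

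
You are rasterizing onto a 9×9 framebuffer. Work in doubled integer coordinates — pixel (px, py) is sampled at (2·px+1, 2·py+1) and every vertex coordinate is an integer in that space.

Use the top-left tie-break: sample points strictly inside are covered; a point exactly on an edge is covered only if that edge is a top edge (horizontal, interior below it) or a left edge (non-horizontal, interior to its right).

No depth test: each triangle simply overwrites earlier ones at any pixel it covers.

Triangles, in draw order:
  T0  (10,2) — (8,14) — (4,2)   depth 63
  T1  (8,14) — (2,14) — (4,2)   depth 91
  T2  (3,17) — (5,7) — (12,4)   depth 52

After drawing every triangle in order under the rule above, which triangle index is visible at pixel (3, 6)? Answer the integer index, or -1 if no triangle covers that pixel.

T0:
  2·area = 72
  edge (10, 2)→(8, 14): d=(-2,12) right/bottom  bias=-1
  edge (8, 14)→(4, 2): d=(-4,-12) top-left  bias=+0
  edge (4, 2)→(10, 2): d=(6,0) top-left  bias=+0
    (2,1)@(5, 3): e=[58,8,6] → █
    (3,1)@(7, 3): e=[34,32,6] → █
    (4,1)@(9, 3): e=[10,56,6] → █
    (5,1)@(11, 3): e=[-14,80,6] → ·
    (2,2)@(5, 5): e=[54,0,18] → █  [on edge]
    (5,2)@(11, 5): e=[-18,72,18] → ·
    (2,3)@(5, 7): e=[50,-8,30] → ·
    (3,3)@(7, 7): e=[26,16,30] → █
    (5,3)@(11, 7): e=[-22,64,30] → ·
    (3,4)@(7, 9): e=[22,8,42] → █
    (4,4)@(9, 9): e=[-2,32,42] → ·
    (3,5)@(7, 11): e=[18,0,54] → █  [on edge]
    (4,8)@(9, 17): e=[-18,0,90] → ·  [on edge]
  covered (10 px):
    · · · · · · · · ·
    · · █ █ █ · · · ·
    · · █ █ █ · · · ·
    · · · █ █ · · · ·
    · · · █ · · · · ·
    · · · █ · · · · ·
    · · · · · · · · ·
    · · · · · · · · ·
    · · · · · · · · ·
T1:
  2·area = 72
  edge (8, 14)→(2, 14): d=(-6,0) right/bottom  bias=-1
  edge (2, 14)→(4, 2): d=(2,-12) top-left  bias=+0
  edge (4, 2)→(8, 14): d=(4,12) right/bottom  bias=-1
    (2,2)@(5, 5): e=[54,18,0] → ·  [on edge]
    (2,3)@(5, 7): e=[42,22,8] → █
    (3,3)@(7, 7): e=[42,46,-16] → ·
    (1,4)@(3, 9): e=[30,2,40] → █
    (3,4)@(7, 9): e=[30,50,-8] → ·
    (1,5)@(3, 11): e=[18,6,48] → █
    (3,5)@(7, 11): e=[18,54,0] → ·  [on edge]
    (1,6)@(3, 13): e=[6,10,56] → █
    (3,6)@(7, 13): e=[6,58,8] → █
    (4,6)@(9, 13): e=[6,82,-16] → ·
    (1,7)@(3, 15): e=[-6,14,64] → ·
    (2,7)@(5, 15): e=[-6,38,40] → ·
    (4,8)@(9, 17): e=[-18,90,0] → ·  [on edge]
  covered (8 px):
    · · · · · · · · ·
    · · · · · · · · ·
    · · · · · · · · ·
    · · █ · · · · · ·
    · █ █ · · · · · ·
    · █ █ · · · · · ·
    · █ █ █ · · · · ·
    · · · · · · · · ·
    · · · · · · · · ·
T2:
  2·area = 64
  edge (3, 17)→(5, 7): d=(2,-10) top-left  bias=+0
  edge (5, 7)→(12, 4): d=(7,-3) top-left  bias=+0
  edge (12, 4)→(3, 17): d=(-9,13) right/bottom  bias=-1
    (5,2)@(11, 5): e=[56,4,4] → █
    (6,2)@(13, 5): e=[76,10,-22] → ·
    (2,3)@(5, 7): e=[0,0,64] → █  [on edge]
    (3,3)@(7, 7): e=[20,6,38] → █
    (4,3)@(9, 7): e=[40,12,12] → █
    (5,3)@(11, 7): e=[60,18,-14] → ·
    (2,4)@(5, 9): e=[4,14,46] → █
    (4,4)@(9, 9): e=[44,26,-6] → ·
    (2,5)@(5, 11): e=[8,28,28] → █
    (4,5)@(9, 11): e=[48,40,-24] → ·
    (2,6)@(5, 13): e=[12,42,10] → █
    (3,6)@(7, 13): e=[32,48,-16] → ·
    (1,8)@(3, 17): e=[0,64,0] → ·  [on edge]
  covered (9 px):
    · · · · · · · · ·
    · · · · · · · · ·
    · · · · · █ · · ·
    · · █ █ █ · · · ·
    · · █ █ · · · · ·
    · · █ █ · · · · ·
    · · █ · · · · · ·
    · · · · · · · · ·
    · · · · · · · · ·

Z-buffer (winner per pixel, '.' = empty):
  . . . . . . . . .
  . . 0 0 0 . . . .
  . . 0 0 0 2 . . .
  . . 2 2 2 . . . .
  . 1 2 2 . . . . .
  . 1 2 2 . . . . .
  . 1 2 1 . . . . .
  . . . . . . . . .
  . . . . . . . . .

Answer: 1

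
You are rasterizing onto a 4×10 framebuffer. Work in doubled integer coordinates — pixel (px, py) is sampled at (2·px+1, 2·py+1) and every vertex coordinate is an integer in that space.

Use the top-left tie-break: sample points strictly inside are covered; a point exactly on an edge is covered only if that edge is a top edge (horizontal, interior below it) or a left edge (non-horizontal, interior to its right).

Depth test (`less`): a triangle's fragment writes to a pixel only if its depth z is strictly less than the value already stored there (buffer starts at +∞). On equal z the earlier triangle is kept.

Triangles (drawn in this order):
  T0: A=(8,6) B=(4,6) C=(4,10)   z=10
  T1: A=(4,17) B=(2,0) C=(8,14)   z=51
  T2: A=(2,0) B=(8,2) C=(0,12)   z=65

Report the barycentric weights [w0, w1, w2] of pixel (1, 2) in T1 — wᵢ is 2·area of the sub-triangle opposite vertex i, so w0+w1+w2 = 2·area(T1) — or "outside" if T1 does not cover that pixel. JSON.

T0:
  2·area = 16  (B↔C swapped to make it positive)
  edge (8, 6)→(4, 10): d=(-4,4) right/bottom  bias=-1
  edge (4, 10)→(4, 6): d=(0,-4) top-left  bias=+0
  edge (4, 6)→(8, 6): d=(4,0) top-left  bias=+0
    (2,3)@(5, 7): e=[8,4,4] → X
    (3,3)@(7, 7): e=[0,12,4] → .  [on edge]
    (2,4)@(5, 9): e=[0,4,12] → .  [on edge]
    (1,5)@(3, 11): e=[0,-4,20] → .  [on edge]
    (0,6)@(1, 13): e=[0,-12,28] → .  [on edge]
  covered (1 px):
    . . . .
    . . . .
    . . . .
    . . X .
    . . . .
    . . . .
    . . . .
    . . . .
    . . . .
    . . . .
T1:
  2·area = 74
  edge (4, 17)→(2, 0): d=(-2,-17) top-left  bias=+0
  edge (2, 0)→(8, 14): d=(6,14) right/bottom  bias=-1
  edge (8, 14)→(4, 17): d=(-4,3) right/bottom  bias=-1
    (1,1)@(3, 3): e=[11,4,59] → X
    (2,1)@(5, 3): e=[45,-24,53] → .
    (1,2)@(3, 5): e=[7,16,51] → X
    (2,2)@(5, 5): e=[41,-12,45] → .
    (1,3)@(3, 7): e=[3,28,43] → X
    (2,3)@(5, 7): e=[37,0,37] → .  [on edge]
    (1,4)@(3, 9): e=[-1,40,35] → .
    (2,4)@(5, 9): e=[33,12,29] → X
    (3,4)@(7, 9): e=[67,-16,23] → .
    (2,5)@(5, 11): e=[29,24,21] → X
    (3,5)@(7, 11): e=[63,-4,15] → .
    (2,6)@(5, 13): e=[25,36,13] → X
  covered (8 px):
    . . . .
    . X . .
    . X . .
    . X . .
    . . X .
    . . X .
    . . X X
    . . X .
    . . . .
    . . . .
T2:
  2·area = 76
  edge (2, 0)→(8, 2): d=(6,2) right/bottom  bias=-1
  edge (8, 2)→(0, 12): d=(-8,10) right/bottom  bias=-1
  edge (0, 12)→(2, 0): d=(2,-12) top-left  bias=+0
    (1,0)@(3, 1): e=[4,58,14] → X
    (2,0)@(5, 1): e=[0,38,38] → .  [on edge]
    (1,1)@(3, 3): e=[16,42,18] → X
    (2,1)@(5, 3): e=[12,22,42] → X
    (3,1)@(7, 3): e=[8,2,66] → X
    (1,2)@(3, 5): e=[28,26,22] → X
    (3,2)@(7, 5): e=[20,-14,70] → .
    (0,3)@(1, 7): e=[44,30,2] → X
    (2,3)@(5, 7): e=[36,-10,50] → .
    (0,4)@(1, 9): e=[56,14,6] → X
    (1,4)@(3, 9): e=[52,-6,30] → .
    (0,5)@(1, 11): e=[68,-2,10] → .
  covered (9 px):
    . X . .
    . X X X
    . X X .
    X X . .
    X . . .
    . . . .
    . . . .
    . . . .
    . . . .
    . . . .

Result: [16,51,7]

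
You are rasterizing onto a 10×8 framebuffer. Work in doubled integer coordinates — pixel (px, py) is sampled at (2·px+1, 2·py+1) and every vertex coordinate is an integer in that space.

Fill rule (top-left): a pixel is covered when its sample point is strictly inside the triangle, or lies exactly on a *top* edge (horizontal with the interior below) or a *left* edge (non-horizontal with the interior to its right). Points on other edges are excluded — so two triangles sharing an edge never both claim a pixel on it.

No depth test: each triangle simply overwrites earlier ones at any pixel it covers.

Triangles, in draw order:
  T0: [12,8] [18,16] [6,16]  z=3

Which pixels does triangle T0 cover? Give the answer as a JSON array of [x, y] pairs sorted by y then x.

T0:
  2·area = 96
  edge (12, 8)→(18, 16): d=(6,8) right/bottom  bias=-1
  edge (18, 16)→(6, 16): d=(-12,0) right/bottom  bias=-1
  edge (6, 16)→(12, 8): d=(6,-8) top-left  bias=+0
    (5,5)@(11, 11): e=[26,60,10] → █
    (6,5)@(13, 11): e=[10,60,26] → █
    (7,5)@(15, 11): e=[-6,60,42] → ·
    (4,6)@(9, 13): e=[54,36,6] → █
    (7,6)@(15, 13): e=[6,36,54] → █
    (8,6)@(17, 13): e=[-10,36,70] → ·
    (3,7)@(7, 15): e=[82,12,2] → █
    (8,7)@(17, 15): e=[2,12,82] → █
    (9,7)@(19, 15): e=[-14,12,98] → ·
  covered (12 px):
    · · · · · · · · · ·
    · · · · · · · · · ·
    · · · · · · · · · ·
    · · · · · · · · · ·
    · · · · · · · · · ·
    · · · · · █ █ · · ·
    · · · · █ █ █ █ · ·
    · · · █ █ █ █ █ █ ·

Final: [[5,5],[6,5],[4,6],[5,6],[6,6],[7,6],[3,7],[4,7],[5,7],[6,7],[7,7],[8,7]]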